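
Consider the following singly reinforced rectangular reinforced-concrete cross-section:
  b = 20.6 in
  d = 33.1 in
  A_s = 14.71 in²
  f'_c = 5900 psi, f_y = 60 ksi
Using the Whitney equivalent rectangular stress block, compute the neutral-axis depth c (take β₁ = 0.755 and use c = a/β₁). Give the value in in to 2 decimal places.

T = A_s f_y = 14.71 × 60 = 882.6 kips.
a = T/(0.85 f'_c b) = 882.6/(0.85 × 5.9 × 20.6) = 8.5433 in.
With β₁ = 0.755, c = a/β₁ = 8.5433/0.755 = 11.32 in.

c ≈ 11.32 in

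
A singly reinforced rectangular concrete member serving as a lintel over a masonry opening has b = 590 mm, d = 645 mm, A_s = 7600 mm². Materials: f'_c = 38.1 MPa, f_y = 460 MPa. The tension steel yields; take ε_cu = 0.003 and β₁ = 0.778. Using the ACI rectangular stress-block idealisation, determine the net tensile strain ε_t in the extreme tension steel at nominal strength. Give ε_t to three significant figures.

ε_t ≈ 0.00523

a = A_s f_y/(0.85 f'_c b) = 182.97 mm.
β₁ = 0.778, so c = a/β₁ = 182.97/0.778 = 235.18 mm.
From the linear strain diagram with ε_cu = 0.003: ε_t = 0.003 (d − c)/c = 0.003 × (645 − 235.18)/235.18 = 0.00523.
Since ε_t ≥ 0.005, the section is tension-controlled.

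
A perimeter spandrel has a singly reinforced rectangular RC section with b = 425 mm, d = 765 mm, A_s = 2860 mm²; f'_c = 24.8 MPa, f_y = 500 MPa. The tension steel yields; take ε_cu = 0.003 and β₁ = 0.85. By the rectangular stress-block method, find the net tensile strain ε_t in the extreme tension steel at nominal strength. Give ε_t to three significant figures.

a = A_s f_y/(0.85 f'_c b) = 159.62 mm.
β₁ = 0.85, so c = a/β₁ = 159.62/0.85 = 187.79 mm.
From the linear strain diagram with ε_cu = 0.003: ε_t = 0.003 (d − c)/c = 0.003 × (765 − 187.79)/187.79 = 0.00922.
Since ε_t ≥ 0.005, the section is tension-controlled.

ε_t ≈ 0.00922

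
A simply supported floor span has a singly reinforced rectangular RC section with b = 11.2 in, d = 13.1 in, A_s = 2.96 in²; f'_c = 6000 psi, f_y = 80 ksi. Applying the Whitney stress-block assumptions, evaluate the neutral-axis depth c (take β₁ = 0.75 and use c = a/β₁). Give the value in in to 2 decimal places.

T = A_s f_y = 2.96 × 80 = 236.8 kips.
a = T/(0.85 f'_c b) = 236.8/(0.85 × 6 × 11.2) = 4.1457 in.
With β₁ = 0.75, c = a/β₁ = 4.1457/0.75 = 5.53 in.

c ≈ 5.53 in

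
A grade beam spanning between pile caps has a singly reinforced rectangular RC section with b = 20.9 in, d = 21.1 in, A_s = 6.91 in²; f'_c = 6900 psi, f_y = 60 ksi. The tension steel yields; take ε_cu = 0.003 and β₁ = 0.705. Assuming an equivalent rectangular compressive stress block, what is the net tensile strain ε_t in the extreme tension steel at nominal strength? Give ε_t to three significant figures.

ε_t ≈ 0.0102

a = A_s f_y/(0.85 f'_c b) = 3.382 in.
β₁ = 0.705, so c = a/β₁ = 3.382/0.705 = 4.797 in.
From the linear strain diagram with ε_cu = 0.003: ε_t = 0.003 (d − c)/c = 0.003 × (21.1 − 4.797)/4.797 = 0.0102.
Since ε_t ≥ 0.005, the section is tension-controlled.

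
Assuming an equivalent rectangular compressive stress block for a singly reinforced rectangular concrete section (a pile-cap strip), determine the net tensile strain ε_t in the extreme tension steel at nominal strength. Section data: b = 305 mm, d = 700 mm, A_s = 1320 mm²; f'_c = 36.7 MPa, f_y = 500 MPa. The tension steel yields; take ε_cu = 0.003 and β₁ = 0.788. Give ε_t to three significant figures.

ε_t ≈ 0.0209

a = A_s f_y/(0.85 f'_c b) = 69.37 mm.
β₁ = 0.788, so c = a/β₁ = 69.37/0.788 = 88.03 mm.
From the linear strain diagram with ε_cu = 0.003: ε_t = 0.003 (d − c)/c = 0.003 × (700 − 88.03)/88.03 = 0.0209.
Since ε_t ≥ 0.005, the section is tension-controlled.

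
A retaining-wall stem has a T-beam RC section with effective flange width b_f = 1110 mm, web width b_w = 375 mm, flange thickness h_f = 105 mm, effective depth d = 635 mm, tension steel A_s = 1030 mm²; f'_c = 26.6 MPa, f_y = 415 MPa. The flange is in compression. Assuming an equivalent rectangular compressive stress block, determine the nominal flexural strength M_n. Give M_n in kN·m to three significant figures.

Tension: T = A_s f_y = 1030 × 415 = 427450 N.
Try a within the flange: a = T/(0.85 f'_c b_f) = 427450/(0.85 × 26.6 × 1110) = 17.03 mm.
Since a = 17.03 ≤ h_f = 105 mm, the stress block lies entirely in the flange; analyse as a rectangular beam of width b_f.
M_n = T(d − a/2) = 427450 × (635 − 8.515) = 267.79 × 10⁶ N·mm.
M_n = 267.79 kN·m.

M_n ≈ 268 kN·m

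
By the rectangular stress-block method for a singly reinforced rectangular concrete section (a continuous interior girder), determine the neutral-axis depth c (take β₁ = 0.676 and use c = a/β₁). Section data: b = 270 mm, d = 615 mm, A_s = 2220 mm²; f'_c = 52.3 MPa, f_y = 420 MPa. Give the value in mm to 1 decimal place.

c ≈ 114.9 mm

T = A_s f_y = 2220 × 420 = 932400 N = 932.4 kN.
Setting C = 0.85 f'_c a b equal to T: a = 932400/(0.85 × 52.3 × 270) = 77.682 mm.
With β₁ = 0.676, c = a/β₁ = 77.682/0.676 = 114.9 mm.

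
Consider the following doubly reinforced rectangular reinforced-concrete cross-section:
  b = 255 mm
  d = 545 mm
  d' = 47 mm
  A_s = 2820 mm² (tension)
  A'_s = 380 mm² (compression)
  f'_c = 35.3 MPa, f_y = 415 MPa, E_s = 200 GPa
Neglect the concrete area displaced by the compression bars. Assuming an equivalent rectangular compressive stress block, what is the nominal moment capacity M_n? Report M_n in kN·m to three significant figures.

Assume both tension and compression steel yield.
Net tension couple steel: A_s − A'_s = 2440 mm².
a = (A_s − A'_s) f_y / (0.85 f'_c b) = 1012600/(0.85 × 35.3 × 255) = 132.34 mm.
c = a/β₁ = 132.34/0.798 = 165.84 mm; ε'_s = 0.003(c − d')/c = 0.0021 ≥ f_y/E_s = 0.0021, so compression steel does yield.
M_n = (A_s − A'_s) f_y (d − a/2) + A'_s f_y (d − d') = [1012600 × (545 − 66.17) + 157700 × (545 − 47)] × 10⁻⁶ = 484.86 + 78.53 = 563.39 kN·m.

M_n ≈ 563 kN·m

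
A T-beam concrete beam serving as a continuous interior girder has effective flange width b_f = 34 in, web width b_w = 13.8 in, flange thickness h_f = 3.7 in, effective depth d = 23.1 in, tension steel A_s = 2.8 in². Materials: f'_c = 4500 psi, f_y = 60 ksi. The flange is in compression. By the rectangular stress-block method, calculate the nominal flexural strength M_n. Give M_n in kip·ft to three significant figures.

Tension: T = A_s f_y = 2.8 × 60 = 168 kips.
Try a within the flange: a = T/(0.85 f'_c b_f) = 168/(0.85 × 4.5 × 34) = 1.292 in.
Since a = 1.292 ≤ h_f = 3.7 in, the stress block lies entirely in the flange; analyse as a rectangular beam of width b_f.
M_n = T(d − a/2) = 168 × (23.1 − 0.646) = 3772.3 kip·in.
M_n = 3772.3/12 = 314.36 kip·ft.

M_n ≈ 314 kip·ft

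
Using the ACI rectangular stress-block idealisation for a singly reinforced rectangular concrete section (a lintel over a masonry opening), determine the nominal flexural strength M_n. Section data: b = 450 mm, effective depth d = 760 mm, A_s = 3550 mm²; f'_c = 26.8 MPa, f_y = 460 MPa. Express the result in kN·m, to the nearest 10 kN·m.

M_n ≈ 1110 kN·m

T = A_s f_y = 3550 × 460 = 1633000 N = 1633 kN.
From C = T: a = T/(0.85 f'_c b) = 1633000/(0.85 × 26.8 × 450) = 159.30 mm.
M_n = T(d − a/2) = 1633 kN × (760 − 79.65) mm = 1111.01 kN·m.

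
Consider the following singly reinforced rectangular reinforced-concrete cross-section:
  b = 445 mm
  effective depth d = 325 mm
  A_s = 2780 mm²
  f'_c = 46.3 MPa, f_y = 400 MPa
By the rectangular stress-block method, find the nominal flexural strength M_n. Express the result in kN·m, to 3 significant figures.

M_n ≈ 326 kN·m

T = A_s f_y = 2780 × 400 = 1112000 N = 1112 kN.
From C = T: a = T/(0.85 f'_c b) = 1112000/(0.85 × 46.3 × 445) = 63.50 mm.
M_n = T(d − a/2) = 1112 kN × (325 − 31.75) mm = 326.09 kN·m.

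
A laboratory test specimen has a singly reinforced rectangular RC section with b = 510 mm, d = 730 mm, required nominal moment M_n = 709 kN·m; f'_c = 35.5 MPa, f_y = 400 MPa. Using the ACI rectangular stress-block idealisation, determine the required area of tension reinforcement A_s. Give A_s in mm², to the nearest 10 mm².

With M_n = 0.85 f'_c a b (d − a/2), solve the quadratic for a:
a = d − √(d² − 2M_n/(0.85 f'_c b)) = 730 − √(730² − 2 × 709×10⁶/(0.85 × 35.5 × 510)) = 66.10 mm.
A_s = 0.85 f'_c a b / f_y = 0.85 × 35.5 × 66.10 × 510 / 400 = 2543.1 mm².

A_s ≈ 2540 mm²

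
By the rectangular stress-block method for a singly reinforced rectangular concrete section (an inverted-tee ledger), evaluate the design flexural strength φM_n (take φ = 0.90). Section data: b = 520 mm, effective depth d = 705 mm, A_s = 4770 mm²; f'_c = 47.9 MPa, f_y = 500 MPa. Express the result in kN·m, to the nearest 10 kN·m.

T = A_s f_y = 4770 × 500 = 2385000 N = 2385 kN.
From C = T: a = T/(0.85 f'_c b) = 2385000/(0.85 × 47.9 × 520) = 112.65 mm.
M_n = T(d − a/2) = 2385 kN × (705 − 56.325) mm = 1547.09 kN·m.
φM_n = 0.90 × 1547.09 = 1392.38 kN·m.

φM_n ≈ 1390 kN·m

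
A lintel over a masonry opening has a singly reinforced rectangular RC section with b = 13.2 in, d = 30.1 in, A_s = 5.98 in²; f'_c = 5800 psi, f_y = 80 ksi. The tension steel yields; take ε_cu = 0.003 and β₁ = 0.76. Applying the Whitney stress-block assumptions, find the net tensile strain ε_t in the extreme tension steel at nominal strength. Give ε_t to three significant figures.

ε_t ≈ 0.00634

a = A_s f_y/(0.85 f'_c b) = 7.351 in.
β₁ = 0.76, so c = a/β₁ = 7.351/0.76 = 9.672 in.
From the linear strain diagram with ε_cu = 0.003: ε_t = 0.003 (d − c)/c = 0.003 × (30.1 − 9.672)/9.672 = 0.00634.
Since ε_t ≥ 0.005, the section is tension-controlled.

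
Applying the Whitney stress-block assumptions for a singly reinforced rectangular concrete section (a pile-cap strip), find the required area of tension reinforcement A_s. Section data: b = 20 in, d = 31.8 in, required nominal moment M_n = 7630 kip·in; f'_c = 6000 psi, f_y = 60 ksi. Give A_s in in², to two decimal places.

A_s ≈ 4.16 in²

From M_n = 0.85 f'_c a b (d − a/2):
a = d − √(d² − 2M_n/(0.85 f'_c b)) = 31.8 − √(31.8² − 2 × 7630/(0.85 × 6 × 20)) = 2.446 in.
A_s = 0.85 f'_c a b / f_y = 0.85 × 6 × 2.446 × 20 / 60 = 4.158 in².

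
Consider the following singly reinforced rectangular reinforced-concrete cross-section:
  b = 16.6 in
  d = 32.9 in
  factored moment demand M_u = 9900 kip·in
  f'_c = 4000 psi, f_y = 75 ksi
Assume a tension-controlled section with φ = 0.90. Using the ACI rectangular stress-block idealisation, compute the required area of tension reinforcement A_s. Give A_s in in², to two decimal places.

M_n = M_u/φ = 9900/0.90 = 11000 kip·in.
From M_n = 0.85 f'_c a b (d − a/2):
a = d − √(d² − 2M_n/(0.85 f'_c b)) = 32.9 − √(32.9² − 2 × 11000/(0.85 × 4 × 16.6)) = 6.582 in.
A_s = 0.85 f'_c a b / f_y = 0.85 × 4 × 6.582 × 16.6 / 75 = 4.953 in².

A_s ≈ 4.95 in²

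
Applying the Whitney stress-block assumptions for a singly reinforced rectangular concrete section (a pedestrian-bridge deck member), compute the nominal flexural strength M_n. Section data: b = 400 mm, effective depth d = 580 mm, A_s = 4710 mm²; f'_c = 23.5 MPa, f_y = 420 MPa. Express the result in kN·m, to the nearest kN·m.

M_n ≈ 902 kN·m

T = A_s f_y = 4710 × 420 = 1978200 N = 1978.2 kN.
From C = T: a = T/(0.85 f'_c b) = 1978200/(0.85 × 23.5 × 400) = 247.58 mm.
M_n = T(d − a/2) = 1978.2 kN × (580 − 123.79) mm = 902.47 kN·m.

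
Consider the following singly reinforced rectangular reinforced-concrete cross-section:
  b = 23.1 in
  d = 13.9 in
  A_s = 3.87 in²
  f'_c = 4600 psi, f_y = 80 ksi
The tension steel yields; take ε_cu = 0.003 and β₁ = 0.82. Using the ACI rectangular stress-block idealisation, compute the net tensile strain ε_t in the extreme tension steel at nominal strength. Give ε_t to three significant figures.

ε_t ≈ 0.00698

a = A_s f_y/(0.85 f'_c b) = 3.428 in.
β₁ = 0.82, so c = a/β₁ = 3.428/0.82 = 4.180 in.
From the linear strain diagram with ε_cu = 0.003: ε_t = 0.003 (d − c)/c = 0.003 × (13.9 − 4.180)/4.180 = 0.00698.
Since ε_t ≥ 0.005, the section is tension-controlled.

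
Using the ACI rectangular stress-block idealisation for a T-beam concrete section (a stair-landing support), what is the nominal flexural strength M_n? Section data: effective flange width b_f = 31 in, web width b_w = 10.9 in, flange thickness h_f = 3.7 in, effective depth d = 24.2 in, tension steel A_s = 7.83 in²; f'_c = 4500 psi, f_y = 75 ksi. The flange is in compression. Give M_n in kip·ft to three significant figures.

Tension: T = A_s f_y = 7.83 × 75 = 587.25 kips.
Try a within the flange: a = T/(0.85 f'_c b_f) = 587.25/(0.85 × 4.5 × 31) = 4.953 in.
a = 4.953 > h_f = 3.7 in: the block extends into the web. Split into flange-overhang and web parts.
C_f = 0.85 f'_c (b_f − b_w) h_f = 0.85 × 4.5 × (31 − 10.9) × 3.7 = 284.5 kips.
Remaining web compression depth: a_w = (T − C_f)/(0.85 f'_c b_w) = (587.25 − 284.5)/(0.85 × 4.5 × 10.9) = 7.261 in.
M_n = C_f(d − h_f/2) + (T − C_f)(d − a_w/2) = 284.5 × (24.2 − 1.85) + 302.75 × (24.2 − 3.6305) = 6358.6 + 6227.4 = 12586.0 kip·in.
M_n = 12586.0/12 = 1048.83 kip·ft.

M_n ≈ 1050 kip·ft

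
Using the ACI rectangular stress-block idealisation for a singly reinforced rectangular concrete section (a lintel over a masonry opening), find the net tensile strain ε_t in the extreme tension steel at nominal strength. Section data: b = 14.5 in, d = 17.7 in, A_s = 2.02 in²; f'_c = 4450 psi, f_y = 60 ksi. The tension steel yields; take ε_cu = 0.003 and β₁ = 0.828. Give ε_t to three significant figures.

ε_t ≈ 0.0169

a = A_s f_y/(0.85 f'_c b) = 2.210 in.
β₁ = 0.828, so c = a/β₁ = 2.210/0.828 = 2.669 in.
From the linear strain diagram with ε_cu = 0.003: ε_t = 0.003 (d − c)/c = 0.003 × (17.7 − 2.669)/2.669 = 0.0169.
Since ε_t ≥ 0.005, the section is tension-controlled.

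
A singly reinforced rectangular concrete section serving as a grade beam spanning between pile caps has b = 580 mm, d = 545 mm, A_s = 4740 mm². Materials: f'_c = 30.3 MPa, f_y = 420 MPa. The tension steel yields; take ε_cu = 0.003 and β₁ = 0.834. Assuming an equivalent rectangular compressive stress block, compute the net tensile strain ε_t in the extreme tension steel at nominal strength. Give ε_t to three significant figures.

ε_t ≈ 0.00723

a = A_s f_y/(0.85 f'_c b) = 133.27 mm.
β₁ = 0.834, so c = a/β₁ = 133.27/0.834 = 159.80 mm.
From the linear strain diagram with ε_cu = 0.003: ε_t = 0.003 (d − c)/c = 0.003 × (545 − 159.80)/159.80 = 0.00723.
Since ε_t ≥ 0.005, the section is tension-controlled.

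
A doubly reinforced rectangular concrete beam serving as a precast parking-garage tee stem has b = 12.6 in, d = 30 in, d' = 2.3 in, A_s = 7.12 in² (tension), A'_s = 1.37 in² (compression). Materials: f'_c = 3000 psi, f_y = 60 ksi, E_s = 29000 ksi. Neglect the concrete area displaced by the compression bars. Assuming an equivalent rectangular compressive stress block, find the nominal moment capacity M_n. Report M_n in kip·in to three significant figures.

M_n ≈ 10800 kip·in

Assume both steels yield.
a = (A_s − A'_s) f_y/(0.85 f'_c b) = (7.12 − 1.37) × 60/(0.85 × 3 × 12.6) = 10.738 in.
c = a/β₁ = 10.738/0.85 = 12.633 in; ε'_s = 0.003(c − d')/c = 0.0025 ≥ ε_y = 0.0021, so the compression steel yields.
M_n = (A_s − A'_s) f_y (d − a/2) + A'_s f_y (d − d') = 345 × (30 − 5.369) + 82.2 × (30 − 2.3) = 8497.7 + 2276.9 = 10774.6 kip·in.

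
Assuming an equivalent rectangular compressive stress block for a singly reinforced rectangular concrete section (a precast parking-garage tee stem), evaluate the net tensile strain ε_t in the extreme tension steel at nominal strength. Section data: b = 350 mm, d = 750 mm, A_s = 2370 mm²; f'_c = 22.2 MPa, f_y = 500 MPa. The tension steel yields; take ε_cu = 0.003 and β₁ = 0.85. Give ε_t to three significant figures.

ε_t ≈ 0.00766

a = A_s f_y/(0.85 f'_c b) = 179.42 mm.
β₁ = 0.85, so c = a/β₁ = 179.42/0.85 = 211.08 mm.
From the linear strain diagram with ε_cu = 0.003: ε_t = 0.003 (d − c)/c = 0.003 × (750 − 211.08)/211.08 = 0.00766.
Since ε_t ≥ 0.005, the section is tension-controlled.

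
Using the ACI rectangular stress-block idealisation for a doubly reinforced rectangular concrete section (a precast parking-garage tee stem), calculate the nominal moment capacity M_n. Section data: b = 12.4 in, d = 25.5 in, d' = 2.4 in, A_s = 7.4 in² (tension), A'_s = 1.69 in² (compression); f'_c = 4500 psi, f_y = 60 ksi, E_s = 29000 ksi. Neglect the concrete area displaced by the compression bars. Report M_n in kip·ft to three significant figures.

Assume both steels yield.
a = (A_s − A'_s) f_y/(0.85 f'_c b) = (7.4 − 1.69) × 60/(0.85 × 4.5 × 12.4) = 7.223 in.
c = a/β₁ = 7.223/0.825 = 8.755 in; ε'_s = 0.003(c − d')/c = 0.0022 ≥ ε_y = 0.0021, so the compression steel yields.
M_n = (A_s − A'_s) f_y (d − a/2) + A'_s f_y (d − d') = 342.6 × (25.5 − 3.6115) + 101.4 × (25.5 − 2.4) = 7499.0 + 2342.3 = 9841.3 kip·in = 9841.3/12 = 820.11 kip·ft.

M_n ≈ 820 kip·ft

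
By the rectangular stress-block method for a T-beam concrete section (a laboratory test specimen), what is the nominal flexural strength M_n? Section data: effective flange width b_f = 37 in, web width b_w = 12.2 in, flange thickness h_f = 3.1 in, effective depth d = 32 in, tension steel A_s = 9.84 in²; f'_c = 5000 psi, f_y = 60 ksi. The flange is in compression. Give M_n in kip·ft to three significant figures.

Tension: T = A_s f_y = 9.84 × 60 = 590.4 kips.
Try a within the flange: a = T/(0.85 f'_c b_f) = 590.4/(0.85 × 5 × 37) = 3.755 in.
a = 3.755 > h_f = 3.1 in: the block extends into the web. Split into flange-overhang and web parts.
C_f = 0.85 f'_c (b_f − b_w) h_f = 0.85 × 5 × (37 − 12.2) × 3.1 = 326.7 kips.
Remaining web compression depth: a_w = (T − C_f)/(0.85 f'_c b_w) = (590.4 − 326.7)/(0.85 × 5 × 12.2) = 5.086 in.
M_n = C_f(d − h_f/2) + (T − C_f)(d − a_w/2) = 326.7 × (32 − 1.55) + 263.7 × (32 − 2.543) = 9948.0 + 7767.8 = 17715.8 kip·in.
M_n = 17715.8/12 = 1476.32 kip·ft.

M_n ≈ 1480 kip·ft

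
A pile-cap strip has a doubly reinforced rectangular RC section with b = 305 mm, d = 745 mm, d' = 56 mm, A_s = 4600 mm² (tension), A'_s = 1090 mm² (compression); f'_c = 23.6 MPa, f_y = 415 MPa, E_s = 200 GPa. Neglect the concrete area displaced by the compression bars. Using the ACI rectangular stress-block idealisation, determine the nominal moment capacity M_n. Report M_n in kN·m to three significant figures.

M_n ≈ 1220 kN·m

Assume both tension and compression steel yield.
Net tension couple steel: A_s − A'_s = 3510 mm².
a = (A_s − A'_s) f_y / (0.85 f'_c b) = 1456650/(0.85 × 23.6 × 305) = 238.08 mm.
c = a/β₁ = 238.08/0.85 = 280.09 mm; ε'_s = 0.003(c − d')/c = 0.0024 ≥ f_y/E_s = 0.0021, so compression steel does yield.
M_n = (A_s − A'_s) f_y (d − a/2) + A'_s f_y (d − d') = [1456650 × (745 − 119.04) + 452350 × (745 − 56)] × 10⁻⁶ = 911.80 + 311.67 = 1223.47 kN·m.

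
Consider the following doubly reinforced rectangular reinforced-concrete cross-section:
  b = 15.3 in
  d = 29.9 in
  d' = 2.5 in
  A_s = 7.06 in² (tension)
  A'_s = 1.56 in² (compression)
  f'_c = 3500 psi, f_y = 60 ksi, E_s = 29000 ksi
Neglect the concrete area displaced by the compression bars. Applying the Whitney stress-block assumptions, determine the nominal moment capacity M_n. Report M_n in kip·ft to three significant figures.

M_n ≈ 936 kip·ft

Assume both steels yield.
a = (A_s − A'_s) f_y/(0.85 f'_c b) = (7.06 − 1.56) × 60/(0.85 × 3.5 × 15.3) = 7.250 in.
c = a/β₁ = 7.250/0.85 = 8.529 in; ε'_s = 0.003(c − d')/c = 0.0021 ≥ ε_y = 0.0021, so the compression steel yields.
M_n = (A_s − A'_s) f_y (d − a/2) + A'_s f_y (d − d') = 330 × (29.9 − 3.625) + 93.6 × (29.9 − 2.5) = 8670.8 + 2564.6 = 11235.4 kip·in = 11235.4/12 = 936.28 kip·ft.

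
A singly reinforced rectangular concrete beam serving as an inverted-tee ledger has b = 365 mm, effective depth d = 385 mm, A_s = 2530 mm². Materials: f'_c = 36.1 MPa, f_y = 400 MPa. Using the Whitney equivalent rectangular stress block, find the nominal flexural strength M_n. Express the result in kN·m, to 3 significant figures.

M_n ≈ 344 kN·m

T = A_s f_y = 2530 × 400 = 1012000 N = 1012 kN.
From C = T: a = T/(0.85 f'_c b) = 1012000/(0.85 × 36.1 × 365) = 90.36 mm.
M_n = T(d − a/2) = 1012 kN × (385 − 45.18) mm = 343.90 kN·m.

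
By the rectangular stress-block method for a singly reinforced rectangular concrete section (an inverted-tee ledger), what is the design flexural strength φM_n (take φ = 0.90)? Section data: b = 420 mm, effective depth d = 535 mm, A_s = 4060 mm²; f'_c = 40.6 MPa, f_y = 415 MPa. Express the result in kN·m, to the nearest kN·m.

φM_n ≈ 723 kN·m

T = A_s f_y = 4060 × 415 = 1684900 N = 1684.9 kN.
From C = T: a = T/(0.85 f'_c b) = 1684900/(0.85 × 40.6 × 420) = 116.25 mm.
M_n = T(d − a/2) = 1684.9 kN × (535 − 58.125) mm = 803.49 kN·m.
φM_n = 0.90 × 803.49 = 723.14 kN·m.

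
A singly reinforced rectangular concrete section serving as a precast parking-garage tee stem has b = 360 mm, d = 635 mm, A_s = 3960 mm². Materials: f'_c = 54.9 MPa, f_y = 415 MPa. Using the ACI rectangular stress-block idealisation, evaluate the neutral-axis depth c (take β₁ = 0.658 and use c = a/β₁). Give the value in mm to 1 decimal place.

c ≈ 148.7 mm

T = A_s f_y = 3960 × 415 = 1643400 N = 1643.4 kN.
Setting C = 0.85 f'_c a b equal to T: a = 1643400/(0.85 × 54.9 × 360) = 97.825 mm.
With β₁ = 0.658, c = a/β₁ = 97.825/0.658 = 148.7 mm.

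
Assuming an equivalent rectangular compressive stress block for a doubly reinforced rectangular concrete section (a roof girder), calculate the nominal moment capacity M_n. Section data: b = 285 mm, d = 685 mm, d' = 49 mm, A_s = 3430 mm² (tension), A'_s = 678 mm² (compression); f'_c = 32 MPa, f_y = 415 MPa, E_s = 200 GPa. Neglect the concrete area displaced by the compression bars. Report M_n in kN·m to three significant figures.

M_n ≈ 877 kN·m

Assume both tension and compression steel yield.
Net tension couple steel: A_s − A'_s = 2752 mm².
a = (A_s − A'_s) f_y / (0.85 f'_c b) = 1142080/(0.85 × 32 × 285) = 147.33 mm.
c = a/β₁ = 147.33/0.821 = 179.45 mm; ε'_s = 0.003(c − d')/c = 0.0022 ≥ f_y/E_s = 0.0021, so compression steel does yield.
M_n = (A_s − A'_s) f_y (d − a/2) + A'_s f_y (d − d') = [1142080 × (685 − 73.665) + 281370 × (685 − 49)] × 10⁻⁶ = 698.19 + 178.95 = 877.14 kN·m.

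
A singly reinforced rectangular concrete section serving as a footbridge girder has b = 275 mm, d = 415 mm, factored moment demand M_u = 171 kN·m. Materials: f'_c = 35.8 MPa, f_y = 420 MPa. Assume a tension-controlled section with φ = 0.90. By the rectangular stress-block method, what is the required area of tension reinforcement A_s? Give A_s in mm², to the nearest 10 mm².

M_n = M_u/φ = 171/0.90 = 190 kN·m.
With M_n = 0.85 f'_c a b (d − a/2), solve the quadratic for a:
a = d − √(d² − 2M_n/(0.85 f'_c b)) = 415 − √(415² − 2 × 190×10⁶/(0.85 × 35.8 × 275)) = 58.89 mm.
A_s = 0.85 f'_c a b / f_y = 0.85 × 35.8 × 58.89 × 275 / 420 = 1173.3 mm².

A_s ≈ 1170 mm²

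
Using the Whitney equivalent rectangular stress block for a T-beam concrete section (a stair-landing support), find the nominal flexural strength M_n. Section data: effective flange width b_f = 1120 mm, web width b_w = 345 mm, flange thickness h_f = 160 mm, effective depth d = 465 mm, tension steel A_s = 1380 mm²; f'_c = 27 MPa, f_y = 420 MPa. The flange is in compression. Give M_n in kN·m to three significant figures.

M_n ≈ 263 kN·m

Tension: T = A_s f_y = 1380 × 420 = 579600 N.
Try a within the flange: a = T/(0.85 f'_c b_f) = 579600/(0.85 × 27 × 1120) = 22.55 mm.
Since a = 22.55 ≤ h_f = 160 mm, the stress block lies entirely in the flange; analyse as a rectangular beam of width b_f.
M_n = T(d − a/2) = 579600 × (465 − 11.275) = 262.98 × 10⁶ N·mm.
M_n = 262.98 kN·m.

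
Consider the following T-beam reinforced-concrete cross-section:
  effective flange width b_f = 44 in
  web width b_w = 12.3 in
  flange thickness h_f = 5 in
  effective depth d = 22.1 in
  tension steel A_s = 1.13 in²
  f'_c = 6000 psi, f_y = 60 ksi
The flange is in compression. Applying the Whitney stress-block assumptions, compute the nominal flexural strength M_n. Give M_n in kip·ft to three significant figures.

Tension: T = A_s f_y = 1.13 × 60 = 67.8 kips.
Try a within the flange: a = T/(0.85 f'_c b_f) = 67.8/(0.85 × 6 × 44) = 0.302 in.
Since a = 0.302 ≤ h_f = 5 in, the stress block lies entirely in the flange; analyse as a rectangular beam of width b_f.
M_n = T(d − a/2) = 67.8 × (22.1 − 0.151) = 1488.1 kip·in.
M_n = 1488.1/12 = 124.01 kip·ft.

M_n ≈ 124 kip·ft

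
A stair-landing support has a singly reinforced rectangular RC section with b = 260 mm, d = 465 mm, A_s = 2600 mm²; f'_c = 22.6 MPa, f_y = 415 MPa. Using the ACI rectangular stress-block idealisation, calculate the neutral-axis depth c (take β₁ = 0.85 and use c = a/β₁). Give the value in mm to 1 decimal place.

c ≈ 254.2 mm

T = A_s f_y = 2600 × 415 = 1079000 N = 1079 kN.
Setting C = 0.85 f'_c a b equal to T: a = 1079000/(0.85 × 22.6 × 260) = 216.033 mm.
With β₁ = 0.85, c = a/β₁ = 216.033/0.85 = 254.2 mm.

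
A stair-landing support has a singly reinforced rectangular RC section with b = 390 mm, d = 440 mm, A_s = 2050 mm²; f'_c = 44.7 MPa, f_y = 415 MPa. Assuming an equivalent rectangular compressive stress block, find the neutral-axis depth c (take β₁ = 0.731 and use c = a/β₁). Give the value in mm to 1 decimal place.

c ≈ 78.5 mm

T = A_s f_y = 2050 × 415 = 850750 N = 850.75 kN.
Setting C = 0.85 f'_c a b equal to T: a = 850750/(0.85 × 44.7 × 390) = 57.413 mm.
With β₁ = 0.731, c = a/β₁ = 57.413/0.731 = 78.5 mm.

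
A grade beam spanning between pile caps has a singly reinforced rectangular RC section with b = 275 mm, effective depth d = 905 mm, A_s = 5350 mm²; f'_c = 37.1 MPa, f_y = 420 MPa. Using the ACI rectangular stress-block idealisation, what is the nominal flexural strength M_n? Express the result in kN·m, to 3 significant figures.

T = A_s f_y = 5350 × 420 = 2247000 N = 2247 kN.
From C = T: a = T/(0.85 f'_c b) = 2247000/(0.85 × 37.1 × 275) = 259.11 mm.
M_n = T(d − a/2) = 2247 kN × (905 − 129.555) mm = 1742.42 kN·m.

M_n ≈ 1740 kN·m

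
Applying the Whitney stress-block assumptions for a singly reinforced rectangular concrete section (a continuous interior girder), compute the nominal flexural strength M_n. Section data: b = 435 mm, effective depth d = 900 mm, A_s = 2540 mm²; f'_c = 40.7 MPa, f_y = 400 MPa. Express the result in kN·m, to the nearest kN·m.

T = A_s f_y = 2540 × 400 = 1016000 N = 1016 kN.
From C = T: a = T/(0.85 f'_c b) = 1016000/(0.85 × 40.7 × 435) = 67.51 mm.
M_n = T(d − a/2) = 1016 kN × (900 − 33.755) mm = 880.10 kN·m.

M_n ≈ 880 kN·m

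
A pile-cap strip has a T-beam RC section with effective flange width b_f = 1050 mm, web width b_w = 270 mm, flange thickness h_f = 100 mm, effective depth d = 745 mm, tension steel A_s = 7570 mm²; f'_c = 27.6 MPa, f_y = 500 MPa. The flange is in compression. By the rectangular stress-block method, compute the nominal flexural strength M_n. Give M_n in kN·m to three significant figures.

M_n ≈ 2430 kN·m

Tension: T = A_s f_y = 7570 × 500 = 3785000 N.
Try a within the flange: a = T/(0.85 f'_c b_f) = 3785000/(0.85 × 27.6 × 1050) = 153.66 mm.
a = 153.66 > h_f = 100 mm: the block extends into the web. Split into flange-overhang and web parts.
C_f = 0.85 f'_c (b_f − b_w) h_f = 0.85 × 27.6 × (1050 − 270) × 100 = 1829880 N.
Remaining web compression depth: a_w = (T − C_f)/(0.85 f'_c b_w) = (3785000 − 1829880)/(0.85 × 27.6 × 270) = 308.66 mm.
M_n = C_f(d − h_f/2) + (T − C_f)(d − a_w/2) = 1829880 × (745 − 50) + 1955120 × (745 − 154.33) = 1271.77 + 1154.83 = 2426.60 × 10⁶ N·mm.
M_n = 2426.60 kN·m.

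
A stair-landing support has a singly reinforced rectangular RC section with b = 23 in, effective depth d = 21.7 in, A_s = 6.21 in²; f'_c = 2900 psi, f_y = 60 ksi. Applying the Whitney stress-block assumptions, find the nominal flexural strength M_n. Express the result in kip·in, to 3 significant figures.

T = A_s f_y = 6.21 × 60 = 372.6 kips.
a = T/(0.85 f'_c b) = 372.6/(0.85 × 2.9 × 23) = 6.572 in.
M_n = T(d − a/2) = 372.6 × (21.7 − 3.286) = 6861.1 kip·in.

M_n ≈ 6860 kip·in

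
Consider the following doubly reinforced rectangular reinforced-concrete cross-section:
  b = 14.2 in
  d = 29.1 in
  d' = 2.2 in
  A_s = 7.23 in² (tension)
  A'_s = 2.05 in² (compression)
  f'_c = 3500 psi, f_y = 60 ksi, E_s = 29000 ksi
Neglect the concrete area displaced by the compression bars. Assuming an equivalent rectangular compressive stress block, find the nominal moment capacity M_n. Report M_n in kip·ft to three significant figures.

Assume both steels yield.
a = (A_s − A'_s) f_y/(0.85 f'_c b) = (7.23 − 2.05) × 60/(0.85 × 3.5 × 14.2) = 7.357 in.
c = a/β₁ = 7.357/0.85 = 8.655 in; ε'_s = 0.003(c − d')/c = 0.0022 ≥ ε_y = 0.0021, so the compression steel yields.
M_n = (A_s − A'_s) f_y (d − a/2) + A'_s f_y (d − d') = 310.8 × (29.1 − 3.6785) + 123 × (29.1 − 2.2) = 7901.0 + 3308.7 = 11209.7 kip·in = 11209.7/12 = 934.14 kip·ft.

M_n ≈ 934 kip·ft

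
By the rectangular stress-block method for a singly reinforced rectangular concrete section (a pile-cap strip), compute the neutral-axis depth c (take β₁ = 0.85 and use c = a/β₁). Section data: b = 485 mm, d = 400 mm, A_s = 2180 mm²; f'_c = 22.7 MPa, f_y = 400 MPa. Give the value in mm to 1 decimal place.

c ≈ 109.6 mm

T = A_s f_y = 2180 × 400 = 872000 N = 872 kN.
Setting C = 0.85 f'_c a b equal to T: a = 872000/(0.85 × 22.7 × 485) = 93.182 mm.
With β₁ = 0.85, c = a/β₁ = 93.182/0.85 = 109.6 mm.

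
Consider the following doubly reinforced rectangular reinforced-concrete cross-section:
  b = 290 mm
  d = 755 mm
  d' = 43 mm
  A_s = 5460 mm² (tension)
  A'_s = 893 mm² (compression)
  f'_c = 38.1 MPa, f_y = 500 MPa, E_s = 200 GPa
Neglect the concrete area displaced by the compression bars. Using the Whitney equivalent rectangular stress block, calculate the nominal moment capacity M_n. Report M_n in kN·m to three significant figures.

M_n ≈ 1760 kN·m

Assume both tension and compression steel yield.
Net tension couple steel: A_s − A'_s = 4567 mm².
a = (A_s − A'_s) f_y / (0.85 f'_c b) = 2283500/(0.85 × 38.1 × 290) = 243.14 mm.
c = a/β₁ = 243.14/0.778 = 312.52 mm; ε'_s = 0.003(c − d')/c = 0.0026 ≥ f_y/E_s = 0.0025, so compression steel does yield.
M_n = (A_s − A'_s) f_y (d − a/2) + A'_s f_y (d − d') = [2283500 × (755 − 121.57) + 446500 × (755 − 43)] × 10⁻⁶ = 1446.44 + 317.91 = 1764.35 kN·m.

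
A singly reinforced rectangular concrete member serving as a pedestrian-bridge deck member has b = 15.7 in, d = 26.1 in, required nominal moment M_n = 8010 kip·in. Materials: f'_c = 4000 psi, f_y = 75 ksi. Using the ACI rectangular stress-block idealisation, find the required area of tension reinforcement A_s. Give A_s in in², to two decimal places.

A_s ≈ 4.68 in²

From M_n = 0.85 f'_c a b (d − a/2):
a = d − √(d² − 2M_n/(0.85 f'_c b)) = 26.1 − √(26.1² − 2 × 8010/(0.85 × 4 × 15.7)) = 6.578 in.
A_s = 0.85 f'_c a b / f_y = 0.85 × 4 × 6.578 × 15.7 / 75 = 4.682 in².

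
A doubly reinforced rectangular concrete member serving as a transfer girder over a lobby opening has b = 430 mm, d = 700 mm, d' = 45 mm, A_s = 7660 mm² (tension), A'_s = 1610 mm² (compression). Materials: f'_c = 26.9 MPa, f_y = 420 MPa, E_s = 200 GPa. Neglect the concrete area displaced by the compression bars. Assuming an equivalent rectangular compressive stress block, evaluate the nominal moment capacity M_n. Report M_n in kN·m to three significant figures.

M_n ≈ 1890 kN·m

Assume both tension and compression steel yield.
Net tension couple steel: A_s − A'_s = 6050 mm².
a = (A_s − A'_s) f_y / (0.85 f'_c b) = 2541000/(0.85 × 26.9 × 430) = 258.44 mm.
c = a/β₁ = 258.44/0.85 = 304.05 mm; ε'_s = 0.003(c − d')/c = 0.0026 ≥ f_y/E_s = 0.0021, so compression steel does yield.
M_n = (A_s − A'_s) f_y (d − a/2) + A'_s f_y (d − d') = [2541000 × (700 − 129.22) + 676200 × (700 − 45)] × 10⁻⁶ = 1450.35 + 442.91 = 1893.26 kN·m.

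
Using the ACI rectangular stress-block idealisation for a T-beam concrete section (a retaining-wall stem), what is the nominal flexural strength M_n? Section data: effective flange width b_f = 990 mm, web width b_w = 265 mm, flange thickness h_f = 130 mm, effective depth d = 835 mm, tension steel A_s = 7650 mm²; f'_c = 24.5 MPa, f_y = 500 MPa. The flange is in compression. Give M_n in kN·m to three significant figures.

Tension: T = A_s f_y = 7650 × 500 = 3825000 N.
Try a within the flange: a = T/(0.85 f'_c b_f) = 3825000/(0.85 × 24.5 × 990) = 185.53 mm.
a = 185.53 > h_f = 130 mm: the block extends into the web. Split into flange-overhang and web parts.
C_f = 0.85 f'_c (b_f − b_w) h_f = 0.85 × 24.5 × (990 − 265) × 130 = 1962756 N.
Remaining web compression depth: a_w = (T − C_f)/(0.85 f'_c b_w) = (3825000 − 1962756)/(0.85 × 24.5 × 265) = 337.45 mm.
M_n = C_f(d − h_f/2) + (T − C_f)(d − a_w/2) = 1962756 × (835 − 65) + 1862244 × (835 − 168.725) = 1511.32 + 1240.77 = 2752.09 × 10⁶ N·mm.
M_n = 2752.09 kN·m.

M_n ≈ 2750 kN·m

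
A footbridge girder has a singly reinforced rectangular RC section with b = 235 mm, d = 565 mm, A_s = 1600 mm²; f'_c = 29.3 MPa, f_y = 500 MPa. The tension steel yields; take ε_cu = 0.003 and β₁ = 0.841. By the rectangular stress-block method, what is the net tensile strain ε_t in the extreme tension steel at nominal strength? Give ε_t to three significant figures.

a = A_s f_y/(0.85 f'_c b) = 136.69 mm.
β₁ = 0.841, so c = a/β₁ = 136.69/0.841 = 162.53 mm.
From the linear strain diagram with ε_cu = 0.003: ε_t = 0.003 (d − c)/c = 0.003 × (565 − 162.53)/162.53 = 0.00743.
Since ε_t ≥ 0.005, the section is tension-controlled.

ε_t ≈ 0.00743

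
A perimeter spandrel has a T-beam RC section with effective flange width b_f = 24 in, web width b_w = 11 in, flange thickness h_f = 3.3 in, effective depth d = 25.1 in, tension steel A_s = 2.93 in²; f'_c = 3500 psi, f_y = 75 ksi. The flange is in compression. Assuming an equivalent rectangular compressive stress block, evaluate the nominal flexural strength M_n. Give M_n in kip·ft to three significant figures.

Tension: T = A_s f_y = 2.93 × 75 = 219.75 kips.
Try a within the flange: a = T/(0.85 f'_c b_f) = 219.75/(0.85 × 3.5 × 24) = 3.078 in.
Since a = 3.078 ≤ h_f = 3.3 in, the stress block lies entirely in the flange; analyse as a rectangular beam of width b_f.
M_n = T(d − a/2) = 219.75 × (25.1 − 1.539) = 5177.5 kip·in.
M_n = 5177.5/12 = 431.46 kip·ft.

M_n ≈ 431 kip·ft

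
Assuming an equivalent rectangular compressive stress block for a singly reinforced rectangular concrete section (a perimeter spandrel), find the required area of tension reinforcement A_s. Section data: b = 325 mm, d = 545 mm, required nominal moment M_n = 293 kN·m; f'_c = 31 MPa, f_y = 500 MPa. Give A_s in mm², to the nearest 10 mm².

With M_n = 0.85 f'_c a b (d − a/2), solve the quadratic for a:
a = d − √(d² − 2M_n/(0.85 f'_c b)) = 545 − √(545² − 2 × 293×10⁶/(0.85 × 31 × 325)) = 66.88 mm.
A_s = 0.85 f'_c a b / f_y = 0.85 × 31 × 66.88 × 325 / 500 = 1145.5 mm².

A_s ≈ 1150 mm²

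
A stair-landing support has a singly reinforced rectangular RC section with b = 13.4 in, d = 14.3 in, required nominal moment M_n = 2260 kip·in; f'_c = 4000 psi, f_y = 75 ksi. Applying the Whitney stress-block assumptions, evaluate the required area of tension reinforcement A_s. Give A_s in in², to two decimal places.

A_s ≈ 2.45 in²

From M_n = 0.85 f'_c a b (d − a/2):
a = d − √(d² − 2M_n/(0.85 f'_c b)) = 14.3 − √(14.3² − 2 × 2260/(0.85 × 4 × 13.4)) = 4.039 in.
A_s = 0.85 f'_c a b / f_y = 0.85 × 4 × 4.039 × 13.4 / 75 = 2.454 in².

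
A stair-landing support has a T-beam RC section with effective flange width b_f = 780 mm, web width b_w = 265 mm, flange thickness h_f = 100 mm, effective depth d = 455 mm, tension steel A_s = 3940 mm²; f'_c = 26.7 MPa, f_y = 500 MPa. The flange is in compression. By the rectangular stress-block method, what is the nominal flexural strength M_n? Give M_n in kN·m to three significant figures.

M_n ≈ 785 kN·m

Tension: T = A_s f_y = 3940 × 500 = 1970000 N.
Try a within the flange: a = T/(0.85 f'_c b_f) = 1970000/(0.85 × 26.7 × 780) = 111.29 mm.
a = 111.29 > h_f = 100 mm: the block extends into the web. Split into flange-overhang and web parts.
C_f = 0.85 f'_c (b_f − b_w) h_f = 0.85 × 26.7 × (780 − 265) × 100 = 1168793 N.
Remaining web compression depth: a_w = (T − C_f)/(0.85 f'_c b_w) = (1970000 − 1168793)/(0.85 × 26.7 × 265) = 133.22 mm.
M_n = C_f(d − h_f/2) + (T − C_f)(d − a_w/2) = 1168793 × (455 − 50) + 801207 × (455 − 66.61) = 473.36 + 311.18 = 784.54 × 10⁶ N·mm.
M_n = 784.54 kN·m.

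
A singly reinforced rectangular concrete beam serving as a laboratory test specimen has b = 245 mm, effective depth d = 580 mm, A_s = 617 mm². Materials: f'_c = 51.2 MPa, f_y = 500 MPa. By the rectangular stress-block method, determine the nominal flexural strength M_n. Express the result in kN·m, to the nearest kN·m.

M_n ≈ 174 kN·m

T = A_s f_y = 617 × 500 = 308500 N = 308.5 kN.
From C = T: a = T/(0.85 f'_c b) = 308500/(0.85 × 51.2 × 245) = 28.93 mm.
M_n = T(d − a/2) = 308.5 kN × (580 − 14.465) mm = 174.47 kN·m.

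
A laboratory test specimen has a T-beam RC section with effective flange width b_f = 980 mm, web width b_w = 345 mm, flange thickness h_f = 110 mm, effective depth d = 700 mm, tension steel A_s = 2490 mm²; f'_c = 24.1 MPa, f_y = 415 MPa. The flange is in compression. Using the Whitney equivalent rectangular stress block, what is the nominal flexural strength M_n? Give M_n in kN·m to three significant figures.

M_n ≈ 697 kN·m

Tension: T = A_s f_y = 2490 × 415 = 1033350 N.
Try a within the flange: a = T/(0.85 f'_c b_f) = 1033350/(0.85 × 24.1 × 980) = 51.47 mm.
Since a = 51.47 ≤ h_f = 110 mm, the stress block lies entirely in the flange; analyse as a rectangular beam of width b_f.
M_n = T(d − a/2) = 1033350 × (700 − 25.735) = 696.75 × 10⁶ N·mm.
M_n = 696.75 kN·m.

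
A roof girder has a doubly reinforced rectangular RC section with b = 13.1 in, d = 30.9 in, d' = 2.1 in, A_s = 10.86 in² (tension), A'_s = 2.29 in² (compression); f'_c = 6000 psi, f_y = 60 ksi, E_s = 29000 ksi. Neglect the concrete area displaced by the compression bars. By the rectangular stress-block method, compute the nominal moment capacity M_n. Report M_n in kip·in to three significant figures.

Assume both steels yield.
a = (A_s − A'_s) f_y/(0.85 f'_c b) = (10.86 − 2.29) × 60/(0.85 × 6 × 13.1) = 7.696 in.
c = a/β₁ = 7.696/0.75 = 10.261 in; ε'_s = 0.003(c − d')/c = 0.0024 ≥ ε_y = 0.0021, so the compression steel yields.
M_n = (A_s − A'_s) f_y (d − a/2) + A'_s f_y (d − d') = 514.2 × (30.9 − 3.848) + 137.4 × (30.9 − 2.1) = 13910.1 + 3957.1 = 17867.2 kip·in.

M_n ≈ 17900 kip·in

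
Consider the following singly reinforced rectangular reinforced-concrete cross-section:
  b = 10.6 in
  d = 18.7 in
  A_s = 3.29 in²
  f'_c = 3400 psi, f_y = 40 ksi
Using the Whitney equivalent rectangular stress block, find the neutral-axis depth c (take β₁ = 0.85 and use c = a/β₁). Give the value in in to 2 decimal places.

T = A_s f_y = 3.29 × 40 = 131.6 kips.
a = T/(0.85 f'_c b) = 131.6/(0.85 × 3.4 × 10.6) = 4.2959 in.
With β₁ = 0.85, c = a/β₁ = 4.2959/0.85 = 5.05 in.

c ≈ 5.05 in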